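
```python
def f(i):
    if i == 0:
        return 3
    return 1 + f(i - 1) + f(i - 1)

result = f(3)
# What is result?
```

f(i) = 1 + 2·f(i-1), f(0)=3. Closed form: (3+1)·2^3 - 1 = 31.

Answer: 31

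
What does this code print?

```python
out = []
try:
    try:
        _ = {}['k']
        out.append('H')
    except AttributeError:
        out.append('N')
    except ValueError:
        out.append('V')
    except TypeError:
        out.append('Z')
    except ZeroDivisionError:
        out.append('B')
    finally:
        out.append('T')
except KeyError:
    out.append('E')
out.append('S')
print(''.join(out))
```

Execution trace: 'T' (finally) → 'E' (outer except KeyError) → 'S' (after the try/except). Output: TES

Answer: TES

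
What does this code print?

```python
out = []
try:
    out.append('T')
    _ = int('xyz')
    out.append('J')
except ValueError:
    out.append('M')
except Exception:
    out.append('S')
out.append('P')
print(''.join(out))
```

Execution trace: 'T' (try body) → 'M' (except ValueError) → 'P' (after the try/except). Output: TMP

Answer: TMP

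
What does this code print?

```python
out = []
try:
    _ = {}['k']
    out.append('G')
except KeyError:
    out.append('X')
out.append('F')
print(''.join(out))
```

Execution trace: 'X' (except KeyError) → 'F' (after the try/except). Output: XF

Answer: XF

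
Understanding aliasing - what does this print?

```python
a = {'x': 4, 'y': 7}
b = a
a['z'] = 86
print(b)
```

Key concept: dict aliasing.
Step by step:
`a = {'x': 4, 'y': 7}` → a = {'x': 4, 'y': 7}
`b = a` → b = {'x': 4, 'y': 7} (same object as a)
`a['z'] = 86` → a = {'x': 4, 'y': 7, 'z': 86} (same object as b); b = {'x': 4, 'y': 7, 'z': 86} (same object as a)
`print(b)` → prints {'x': 4, 'y': 7, 'z': 86}

Answer: {'x': 4, 'y': 7, 'z': 86}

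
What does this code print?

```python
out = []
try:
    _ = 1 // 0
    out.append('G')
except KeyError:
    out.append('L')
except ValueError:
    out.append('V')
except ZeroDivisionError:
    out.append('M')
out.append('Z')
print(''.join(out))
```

Execution trace: 'M' (except ZeroDivisionError) → 'Z' (after the try/except). Output: MZ

Answer: MZ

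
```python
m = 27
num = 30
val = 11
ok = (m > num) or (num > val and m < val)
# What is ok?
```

Trace:
`m = 27` → m = 27
`num = 30` → num = 30
`val = 11` → val = 11
`ok = (m > num) or (num > val and m < val)` → ok = False
So ok = False

Answer: False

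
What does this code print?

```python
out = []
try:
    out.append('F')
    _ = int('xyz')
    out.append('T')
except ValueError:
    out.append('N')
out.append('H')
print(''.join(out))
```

Execution trace: 'F' (try body) → 'N' (except ValueError) → 'H' (after the try/except). Output: FNH

Answer: FNH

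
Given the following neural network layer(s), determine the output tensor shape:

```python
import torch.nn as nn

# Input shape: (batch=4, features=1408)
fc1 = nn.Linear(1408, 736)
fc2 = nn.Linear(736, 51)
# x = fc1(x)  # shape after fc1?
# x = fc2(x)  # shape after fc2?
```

Input: (4, 1408) -> after fc1: (4, 736) -> Output: (4, 51)

Answer: (4, 51)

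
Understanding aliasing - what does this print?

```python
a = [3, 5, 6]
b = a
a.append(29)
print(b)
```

Key concept: basic list aliasing.
Step by step:
`a = [3, 5, 6]` → a = [3, 5, 6]
`b = a` → b = [3, 5, 6] (same object as a)
`a.append(29)` → a = [3, 5, 6, 29] (same object as b); b = [3, 5, 6, 29] (same object as a)
`print(b)` → prints [3, 5, 6, 29]

Answer: [3, 5, 6, 29]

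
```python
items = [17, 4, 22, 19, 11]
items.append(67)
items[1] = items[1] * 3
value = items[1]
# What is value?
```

Trace:
`items = [17, 4, 22, 19, 11]` → items = [17, 4, 22, 19, 11]
`items.append(67)` → items = [17, 4, 22, 19, 11, 67]
`items[1] = items[1] * 3` → items = [17, 12, 22, 19, 11, 67]
`value = items[1]` → value = 12
So value = 12

Answer: 12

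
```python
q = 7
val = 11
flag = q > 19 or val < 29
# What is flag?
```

Trace:
`q = 7` → q = 7
`val = 11` → val = 11
`flag = q > 19 or val < 29` → flag = True
So flag = True

Answer: True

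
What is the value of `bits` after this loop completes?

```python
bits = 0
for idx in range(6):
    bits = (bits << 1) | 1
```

Build 6 consecutive 1-bits: 0b111111
`bits` takes the values: 0 → 1 → 3 → 7 → 15 → 31 → 63

Answer: 63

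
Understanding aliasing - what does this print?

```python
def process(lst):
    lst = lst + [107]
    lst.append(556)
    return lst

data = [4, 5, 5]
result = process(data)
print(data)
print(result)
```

Key concept: rebinding parameter vs mutation.
Step by step:
`data = [4, 5, 5]` → data = [4, 5, 5]
`result = process(data)` → result = [4, 5, 5, 107, 556]
`print(data)` → prints [4, 5, 5]
`print(result)` → prints [4, 5, 5, 107, 556]

Answer:
[4, 5, 5]
[4, 5, 5, 107, 556]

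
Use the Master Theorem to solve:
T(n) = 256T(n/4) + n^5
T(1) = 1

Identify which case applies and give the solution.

a=256, b=4, f(n)=n^5. log_4(256) = 4. Since c=5 > 4 and the regularity condition holds (256(n/4)^5 = (256/4^5)n^5 with 256/4^5 < 1), Case 3 applies: T(n) = Θ(f(n)) = O(n^5).

Answer: O(n^5) - Case 3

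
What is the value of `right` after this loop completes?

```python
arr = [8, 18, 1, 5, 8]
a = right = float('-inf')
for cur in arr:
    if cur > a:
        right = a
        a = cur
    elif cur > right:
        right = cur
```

Second largest (with repeats) in [8, 18, 1, 5, 8]
`right` takes the values: -inf → 8

Answer: 8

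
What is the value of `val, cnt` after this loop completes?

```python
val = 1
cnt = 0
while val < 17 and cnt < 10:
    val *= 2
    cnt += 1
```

Double until >= 17 or 10 iterations
`val, cnt` takes the values: (1, 0) → (2, 0) → (2, 1) → (4, 1) → (4, 2) → (8, 2) → (8, 3) → (16, 3) → (16, 4) → (32, 4) → (32, 5)

Answer: 32, 5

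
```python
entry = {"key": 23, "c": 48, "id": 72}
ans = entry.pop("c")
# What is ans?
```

Trace:
`entry = {"key": 23, "c": 48, "id": 72}` → entry = {'key': 23, 'c': 48, 'id': 72}
`ans = entry.pop("c")` → entry = {'key': 23, 'id': 72}; ans = 48
So ans = 48

Answer: 48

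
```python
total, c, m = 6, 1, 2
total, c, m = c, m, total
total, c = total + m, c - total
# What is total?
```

Trace:
`total, c, m = 6, 1, 2` → total = 6; c = 1; m = 2
`total, c, m = c, m, total` → total = 1; c = 2; m = 6
`total, c = total + m, c - total` → total = 7; c = 1
So total = 7

Answer: 7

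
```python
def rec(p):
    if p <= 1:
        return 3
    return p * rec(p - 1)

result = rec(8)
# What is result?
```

rec(8) = 8 * 7 * 6 * 5 * 4 * 3 * 2 * 3 = 120960

Answer: 120960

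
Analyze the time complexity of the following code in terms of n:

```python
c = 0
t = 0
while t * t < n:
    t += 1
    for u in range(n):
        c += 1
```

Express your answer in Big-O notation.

Each loop level contributes: √n × n. Multiplying the contributions gives O(n√n).

Answer: O(n√n)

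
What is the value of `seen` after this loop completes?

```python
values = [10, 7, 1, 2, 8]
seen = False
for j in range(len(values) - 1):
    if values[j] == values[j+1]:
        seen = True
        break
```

Check consecutive duplicates in [10, 7, 1, 2, 8]
`seen` takes the values: False

Answer: False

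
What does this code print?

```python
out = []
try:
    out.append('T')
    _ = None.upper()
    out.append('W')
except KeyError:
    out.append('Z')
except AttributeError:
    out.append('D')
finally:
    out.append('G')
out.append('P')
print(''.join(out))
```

Execution trace: 'T' (try body) → 'D' (except AttributeError) → 'G' (finally) → 'P' (after the try/except). Output: TDGP

Answer: TDGP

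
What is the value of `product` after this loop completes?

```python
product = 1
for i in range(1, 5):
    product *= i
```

4! = 24
`product` takes the values: 1 → 2 → 6 → 24

Answer: 24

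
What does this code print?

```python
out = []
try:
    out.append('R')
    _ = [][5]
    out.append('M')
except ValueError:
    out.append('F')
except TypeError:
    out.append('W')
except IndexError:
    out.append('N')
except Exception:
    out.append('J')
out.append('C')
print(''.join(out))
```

Execution trace: 'R' (try body) → 'N' (except IndexError) → 'C' (after the try/except). Output: RNC

Answer: RNC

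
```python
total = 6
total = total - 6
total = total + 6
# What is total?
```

Trace:
`total = 6` → total = 6
`total = total - 6` → total = 0
`total = total + 6` → total = 6
So total = 6

Answer: 6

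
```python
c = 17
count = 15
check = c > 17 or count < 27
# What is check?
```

Trace:
`c = 17` → c = 17
`count = 15` → count = 15
`check = c > 17 or count < 27` → check = True
So check = True

Answer: True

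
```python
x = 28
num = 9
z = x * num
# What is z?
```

Trace:
`x = 28` → x = 28
`num = 9` → num = 9
`z = x * num` → z = 252
So z = 252

Answer: 252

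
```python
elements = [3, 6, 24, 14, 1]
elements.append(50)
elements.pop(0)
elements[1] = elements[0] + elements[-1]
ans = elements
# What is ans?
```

Trace:
`elements = [3, 6, 24, 14, 1]` → elements = [3, 6, 24, 14, 1]
`elements.append(50)` → elements = [3, 6, 24, 14, 1, 50]
`elements.pop(0)` → elements = [6, 24, 14, 1, 50]
`elements[1] = elements[0] + elements[-1]` → elements = [6, 56, 14, 1, 50]
`ans = elements` → ans = [6, 56, 14, 1, 50]
So ans = [6, 56, 14, 1, 50]

Answer: [6, 56, 14, 1, 50]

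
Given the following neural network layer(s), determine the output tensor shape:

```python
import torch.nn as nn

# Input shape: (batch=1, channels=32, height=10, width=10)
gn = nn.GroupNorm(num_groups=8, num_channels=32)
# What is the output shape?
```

Input: (1, 32, 10, 10) -> Output: (1, 32, 10, 10)

Answer: (1, 32, 10, 10)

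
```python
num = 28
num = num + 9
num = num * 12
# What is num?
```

Trace:
`num = 28` → num = 28
`num = num + 9` → num = 37
`num = num * 12` → num = 444
So num = 444

Answer: 444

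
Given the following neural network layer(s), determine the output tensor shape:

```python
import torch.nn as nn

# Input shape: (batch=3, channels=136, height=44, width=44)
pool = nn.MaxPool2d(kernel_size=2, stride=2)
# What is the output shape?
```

Input: (3, 136, 44, 44) -> Output: (3, 136, 22, 22)

Answer: (3, 136, 22, 22)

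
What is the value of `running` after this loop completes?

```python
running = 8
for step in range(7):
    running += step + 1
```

Start at 8, add 1 to 7 = 36
`running` takes the values: 8 → 9 → 11 → 14 → 18 → 23 → 29 → 36

Answer: 36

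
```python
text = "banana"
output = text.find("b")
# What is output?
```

Trace:
`text = "banana"` → text = 'banana'
`output = text.find("b")` → output = 0
So output = 0

Answer: 0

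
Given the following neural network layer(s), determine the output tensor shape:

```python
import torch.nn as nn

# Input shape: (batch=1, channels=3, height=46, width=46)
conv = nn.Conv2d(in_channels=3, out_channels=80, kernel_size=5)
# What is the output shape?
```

Input: (1, 3, 46, 46) -> Output: (1, 80, 42, 42)

Answer: (1, 80, 42, 42)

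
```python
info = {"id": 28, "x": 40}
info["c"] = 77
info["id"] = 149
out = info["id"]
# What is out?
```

Trace:
`info = {"id": 28, "x": 40}` → info = {'id': 28, 'x': 40}
`info["c"] = 77` → info = {'id': 28, 'x': 40, 'c': 77}
`info["id"] = 149` → info = {'id': 149, 'x': 40, 'c': 77}
`out = info["id"]` → out = 149
So out = 149

Answer: 149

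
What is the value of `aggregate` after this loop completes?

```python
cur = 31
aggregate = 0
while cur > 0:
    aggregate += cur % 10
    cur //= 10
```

Sum digits of 31
`aggregate` takes the values: 0 → 1 → 4

Answer: 4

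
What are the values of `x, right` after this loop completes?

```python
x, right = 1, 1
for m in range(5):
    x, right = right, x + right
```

Fibonacci: after 5 iterations
`x, right` takes the values: (1, 1) → (1, 2) → (2, 3) → (3, 5) → (5, 8) → (8, 13)

Answer: 8, 13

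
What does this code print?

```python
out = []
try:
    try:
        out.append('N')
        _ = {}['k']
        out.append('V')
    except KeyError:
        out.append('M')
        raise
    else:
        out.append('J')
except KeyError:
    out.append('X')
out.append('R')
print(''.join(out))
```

Execution trace: 'N' (try body) → 'M' (except KeyError) → 'X' (outer except KeyError) → 'R' (after the try/except). Output: NMXR

Answer: NMXR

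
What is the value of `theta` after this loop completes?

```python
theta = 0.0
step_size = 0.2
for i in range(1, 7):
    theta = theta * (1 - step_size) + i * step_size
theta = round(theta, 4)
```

Moving average with lr=0.2
`theta` takes the values: 0.0 → 0.2 → 0.56 → 1.048 → 1.6384 → 2.31072 → 3.048576 → 3.0486

Answer: 3.0486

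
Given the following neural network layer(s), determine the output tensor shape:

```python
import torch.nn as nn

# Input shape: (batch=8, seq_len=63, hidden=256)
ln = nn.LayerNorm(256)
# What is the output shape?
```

Input: (8, 63, 256) -> Output: (8, 63, 256)

Answer: (8, 63, 256)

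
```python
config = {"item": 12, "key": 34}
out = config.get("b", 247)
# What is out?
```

Trace:
`config = {"item": 12, "key": 34}` → config = {'item': 12, 'key': 34}
`out = config.get("b", 247)` → out = 247
So out = 247

Answer: 247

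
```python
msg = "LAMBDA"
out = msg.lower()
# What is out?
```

Trace:
`msg = "LAMBDA"` → msg = 'LAMBDA'
`out = msg.lower()` → out = 'lambda'
So out = 'lambda'

Answer: 'lambda'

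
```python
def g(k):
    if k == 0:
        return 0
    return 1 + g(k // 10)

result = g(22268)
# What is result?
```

Count of digits of 22268: 5

Answer: 5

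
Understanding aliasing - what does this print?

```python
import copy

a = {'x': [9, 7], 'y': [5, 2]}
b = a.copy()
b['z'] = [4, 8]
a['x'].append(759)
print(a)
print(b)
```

Key concept: shallow copy of dict with mutable values.
Step by step:
`a = {'x': [9, 7], 'y': [5, 2]}` → a = {'x': [9, 7], 'y': [5, 2]}
`b = a.copy()` → b = {'x': [9, 7], 'y': [5, 2]}
`b['z'] = [4, 8]` → b = {'x': [9, 7], 'y': [5, 2], 'z': [4, 8]}
`a['x'].append(759)` → a = {'x': [9, 7, 759], 'y': [5, 2]}; b = {'x': [9, 7, 759], 'y': [5, 2], 'z': [4, 8]}
`print(a)` → prints {'x': [9, 7, 759], 'y': [5, 2]}
`print(b)` → prints {'x': [9, 7, 759], 'y': [5, 2], 'z': [4, 8]}

Answer:
{'x': [9, 7, 759], 'y': [5, 2]}
{'x': [9, 7, 759], 'y': [5, 2], 'z': [4, 8]}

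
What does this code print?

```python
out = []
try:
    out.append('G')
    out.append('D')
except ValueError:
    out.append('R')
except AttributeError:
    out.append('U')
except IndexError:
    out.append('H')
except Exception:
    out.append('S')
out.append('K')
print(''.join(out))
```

Execution trace: 'G' (try body) → 'D' (try body, no exception) → 'K' (after the try/except). Output: GDK

Answer: GDK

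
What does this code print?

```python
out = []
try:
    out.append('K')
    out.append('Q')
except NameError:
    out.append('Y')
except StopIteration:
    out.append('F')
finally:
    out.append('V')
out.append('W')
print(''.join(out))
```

Execution trace: 'K' (try body) → 'Q' (try body, no exception) → 'V' (finally) → 'W' (after the try/except). Output: KQVW

Answer: KQVW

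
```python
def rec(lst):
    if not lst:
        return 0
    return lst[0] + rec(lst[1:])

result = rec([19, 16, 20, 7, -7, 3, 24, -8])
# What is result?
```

19 + 16 + 20 + 7 + (-7) + 3 + 24 + (-8) + 0 = 74

Answer: 74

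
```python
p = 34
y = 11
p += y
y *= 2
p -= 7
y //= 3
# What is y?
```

Trace:
`p = 34` → p = 34
`y = 11` → y = 11
`p += y` → p = 45
`y *= 2` → y = 22
`p -= 7` → p = 38
`y //= 3` → y = 7
So y = 7

Answer: 7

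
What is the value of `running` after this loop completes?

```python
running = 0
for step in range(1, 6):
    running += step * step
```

Sum of squares 1² to 5² = 55
`running` takes the values: 0 → 1 → 5 → 14 → 30 → 55

Answer: 55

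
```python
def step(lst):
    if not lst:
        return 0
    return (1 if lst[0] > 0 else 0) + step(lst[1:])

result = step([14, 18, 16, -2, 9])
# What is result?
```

Count of positive elements in [14, 18, 16, -2, 9] = 4

Answer: 4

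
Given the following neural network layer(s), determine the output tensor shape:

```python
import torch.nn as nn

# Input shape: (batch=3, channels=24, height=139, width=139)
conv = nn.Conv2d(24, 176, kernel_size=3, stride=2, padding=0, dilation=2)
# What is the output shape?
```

Input: (3, 24, 139, 139) -> Output: (3, 176, 68, 68)

Answer: (3, 176, 68, 68)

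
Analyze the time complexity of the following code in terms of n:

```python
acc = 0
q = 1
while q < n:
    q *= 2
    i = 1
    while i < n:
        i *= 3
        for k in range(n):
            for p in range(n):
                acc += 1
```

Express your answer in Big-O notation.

Each loop level contributes: log n × log n × n × n. Multiplying the contributions gives O(n^2 log² n).

Answer: O(n^2 log² n)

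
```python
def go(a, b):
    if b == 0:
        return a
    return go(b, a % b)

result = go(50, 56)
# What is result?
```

go(50, 56) -> go(56, 50) -> go(50, 6) -> go(6, 2) -> go(2, 0) -> 2

Answer: 2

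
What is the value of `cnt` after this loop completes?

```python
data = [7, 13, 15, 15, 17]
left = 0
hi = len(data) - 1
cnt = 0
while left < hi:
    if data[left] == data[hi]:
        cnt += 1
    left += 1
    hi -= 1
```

Count matching pairs from ends
`cnt` takes the values: 0

Answer: 0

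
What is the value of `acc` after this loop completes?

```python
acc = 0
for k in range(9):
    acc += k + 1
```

Start at 0, add 1 to 9 = 45
`acc` takes the values: 0 → 1 → 3 → 6 → 10 → 15 → 21 → 28 → 36 → 45

Answer: 45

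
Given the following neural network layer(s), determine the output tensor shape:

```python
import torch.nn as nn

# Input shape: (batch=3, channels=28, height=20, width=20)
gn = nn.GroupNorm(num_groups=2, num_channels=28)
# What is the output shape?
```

Input: (3, 28, 20, 20) -> Output: (3, 28, 20, 20)

Answer: (3, 28, 20, 20)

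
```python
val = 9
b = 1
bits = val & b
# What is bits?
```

Trace:
`val = 9` → val = 9
`b = 1` → b = 1
`bits = val & b` → bits = 1
So bits = 1

Answer: 1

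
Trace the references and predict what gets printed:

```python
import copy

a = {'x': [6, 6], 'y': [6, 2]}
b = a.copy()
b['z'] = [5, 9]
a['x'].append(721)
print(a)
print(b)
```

Key concept: shallow copy of dict with mutable values.
Step by step:
`a = {'x': [6, 6], 'y': [6, 2]}` → a = {'x': [6, 6], 'y': [6, 2]}
`b = a.copy()` → b = {'x': [6, 6], 'y': [6, 2]}
`b['z'] = [5, 9]` → b = {'x': [6, 6], 'y': [6, 2], 'z': [5, 9]}
`a['x'].append(721)` → a = {'x': [6, 6, 721], 'y': [6, 2]}; b = {'x': [6, 6, 721], 'y': [6, 2], 'z': [5, 9]}
`print(a)` → prints {'x': [6, 6, 721], 'y': [6, 2]}
`print(b)` → prints {'x': [6, 6, 721], 'y': [6, 2], 'z': [5, 9]}

Answer:
{'x': [6, 6, 721], 'y': [6, 2]}
{'x': [6, 6, 721], 'y': [6, 2], 'z': [5, 9]}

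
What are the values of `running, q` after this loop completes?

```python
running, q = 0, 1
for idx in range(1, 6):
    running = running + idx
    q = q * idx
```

Sum and factorial of 1 to 5
`running, q` takes the values: (0, 1) → (1, 1) → (3, 1) → (3, 2) → (6, 2) → (6, 6) → (10, 6) → (10, 24) → (15, 24) → (15, 120)

Answer: 15, 120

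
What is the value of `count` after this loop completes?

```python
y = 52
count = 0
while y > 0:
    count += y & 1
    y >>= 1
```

Count set bits in 52 (binary: 0b110100)
`count` takes the values: 0 → 1 → 2 → 3

Answer: 3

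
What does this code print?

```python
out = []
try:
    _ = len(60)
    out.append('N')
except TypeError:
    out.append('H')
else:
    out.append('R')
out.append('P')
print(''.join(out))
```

Execution trace: 'H' (except TypeError) → 'P' (after the try/except). Output: HP

Answer: HP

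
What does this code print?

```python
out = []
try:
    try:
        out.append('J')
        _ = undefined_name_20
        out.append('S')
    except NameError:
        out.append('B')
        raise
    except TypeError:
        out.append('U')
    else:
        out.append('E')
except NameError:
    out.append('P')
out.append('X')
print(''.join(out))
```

Execution trace: 'J' (inner try body) → 'B' (inner except NameError) → 'P' (outer except NameError) → 'X' (after the try/except). Output: JBPX

Answer: JBPX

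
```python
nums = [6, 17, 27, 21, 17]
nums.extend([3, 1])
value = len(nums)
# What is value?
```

Trace:
`nums = [6, 17, 27, 21, 17]` → nums = [6, 17, 27, 21, 17]
`nums.extend([3, 1])` → nums = [6, 17, 27, 21, 17, 3, 1]
`value = len(nums)` → value = 7
So value = 7

Answer: 7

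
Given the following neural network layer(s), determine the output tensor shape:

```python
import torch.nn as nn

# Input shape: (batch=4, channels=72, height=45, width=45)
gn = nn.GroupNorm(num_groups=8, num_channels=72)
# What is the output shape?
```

Input: (4, 72, 45, 45) -> Output: (4, 72, 45, 45)

Answer: (4, 72, 45, 45)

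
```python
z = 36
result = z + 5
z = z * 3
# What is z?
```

Trace:
`z = 36` → z = 36
`result = z + 5` → result = 41
`z = z * 3` → z = 108
So z = 108

Answer: 108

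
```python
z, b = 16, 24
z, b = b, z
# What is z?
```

Trace:
`z, b = 16, 24` → z = 16; b = 24
`z, b = b, z` → z = 24; b = 16
So z = 24

Answer: 24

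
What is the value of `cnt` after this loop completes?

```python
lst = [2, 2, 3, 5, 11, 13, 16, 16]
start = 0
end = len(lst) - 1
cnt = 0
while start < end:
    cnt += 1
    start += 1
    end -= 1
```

Iterations until pointers meet (list length 8)
`cnt` takes the values: 0 → 1 → 2 → 3 → 4

Answer: 4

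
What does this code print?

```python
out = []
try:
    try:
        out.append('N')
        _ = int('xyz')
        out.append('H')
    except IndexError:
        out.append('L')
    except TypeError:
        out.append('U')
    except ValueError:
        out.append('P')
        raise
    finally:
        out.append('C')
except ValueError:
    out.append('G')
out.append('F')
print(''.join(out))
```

Execution trace: 'N' (try body) → 'P' (except ValueError) → 'C' (finally) → 'G' (outer except ValueError) → 'F' (after the try/except). Output: NPCGF

Answer: NPCGF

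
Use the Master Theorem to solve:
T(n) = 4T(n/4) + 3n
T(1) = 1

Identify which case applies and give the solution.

a=4, b=4, f(n)=3n. log_4(4) = 1. Since c=1 = 1, Case 2 applies: T(n) = Θ(n^log_b(a) · log n) = O(n log n).

Answer: O(n log n) - Case 2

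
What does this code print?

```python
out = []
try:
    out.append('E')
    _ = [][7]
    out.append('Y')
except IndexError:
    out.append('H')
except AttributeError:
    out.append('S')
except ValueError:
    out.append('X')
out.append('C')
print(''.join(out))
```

Execution trace: 'E' (try body) → 'H' (except IndexError) → 'C' (after the try/except). Output: EHC

Answer: EHC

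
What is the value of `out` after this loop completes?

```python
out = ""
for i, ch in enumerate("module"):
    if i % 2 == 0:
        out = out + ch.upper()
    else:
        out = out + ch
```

Uppercase even positions in 'module'
`out` takes the values: "" → "M" → "Mo" → "MoD" → "MoDu" → "MoDuL" → "MoDuLe"

Answer: "MoDuLe"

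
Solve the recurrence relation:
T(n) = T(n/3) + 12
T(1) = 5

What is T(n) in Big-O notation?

Each step divides n by 3 and adds 12. After log_3(n) steps we reach T(1)=5. So T(n) = 12·log_3(n) + 5 = O(log n).

Answer: O(log n)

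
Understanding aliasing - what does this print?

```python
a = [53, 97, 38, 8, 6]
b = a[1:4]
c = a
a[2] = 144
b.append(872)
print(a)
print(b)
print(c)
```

Key concept: slice vs alias.
Step by step:
`a = [53, 97, 38, 8, 6]` → a = [53, 97, 38, 8, 6]
`b = a[1:4]` → b = [97, 38, 8]
`c = a` → c = [53, 97, 38, 8, 6] (same object as a)
`a[2] = 144` → a = [53, 97, 144, 8, 6] (same object as c); c = [53, 97, 144, 8, 6] (same object as a)
`b.append(872)` → b = [97, 38, 8, 872]
`print(a)` → prints [53, 97, 144, 8, 6]
`print(b)` → prints [97, 38, 8, 872]
`print(c)` → prints [53, 97, 144, 8, 6]

Answer:
[53, 97, 144, 8, 6]
[97, 38, 8, 872]
[53, 97, 144, 8, 6]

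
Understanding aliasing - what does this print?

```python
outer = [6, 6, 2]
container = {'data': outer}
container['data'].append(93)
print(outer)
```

Key concept: dict holds reference to list.
Step by step:
`outer = [6, 6, 2]` → outer = [6, 6, 2]
`container = {'data': outer}` → container = {'data': [6, 6, 2]}
`container['data'].append(93)` → outer = [6, 6, 2, 93]; container = {'data': [6, 6, 2, 93]}
`print(outer)` → prints [6, 6, 2, 93]

Answer: [6, 6, 2, 93]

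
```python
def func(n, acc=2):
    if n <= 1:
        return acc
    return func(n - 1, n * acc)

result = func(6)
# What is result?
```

Accumulator trace (n, acc): (6, 2) -> (5, 12) -> (4, 60) -> (3, 240) -> (2, 720) -> (1, 1440) -> return 1440

Answer: 1440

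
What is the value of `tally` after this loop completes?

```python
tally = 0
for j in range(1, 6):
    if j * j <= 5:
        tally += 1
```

Count numbers where j² ≤ 5
`tally` takes the values: 0 → 1 → 2

Answer: 2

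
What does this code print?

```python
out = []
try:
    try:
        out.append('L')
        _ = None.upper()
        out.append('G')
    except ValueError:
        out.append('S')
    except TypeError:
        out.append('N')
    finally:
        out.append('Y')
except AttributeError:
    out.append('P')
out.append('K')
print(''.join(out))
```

Execution trace: 'L' (try body) → 'Y' (finally) → 'P' (outer except AttributeError) → 'K' (after the try/except). Output: LYPK

Answer: LYPK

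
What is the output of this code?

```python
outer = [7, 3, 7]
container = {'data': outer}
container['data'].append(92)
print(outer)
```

Key concept: dict holds reference to list.
Step by step:
`outer = [7, 3, 7]` → outer = [7, 3, 7]
`container = {'data': outer}` → container = {'data': [7, 3, 7]}
`container['data'].append(92)` → outer = [7, 3, 7, 92]; container = {'data': [7, 3, 7, 92]}
`print(outer)` → prints [7, 3, 7, 92]

Answer: [7, 3, 7, 92]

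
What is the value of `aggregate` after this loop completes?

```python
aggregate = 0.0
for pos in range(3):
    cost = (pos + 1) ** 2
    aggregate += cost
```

Sum of squared losses 1² + 2² + ... + 3²
`aggregate` takes the values: 0.0 → 1.0 → 5.0 → 14.0

Answer: 14.0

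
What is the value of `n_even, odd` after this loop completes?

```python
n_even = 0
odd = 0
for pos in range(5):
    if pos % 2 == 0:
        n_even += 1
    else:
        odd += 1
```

Count evens and odds in range(5)
`n_even, odd` takes the values: (0, 0) → (1, 0) → (1, 1) → (2, 1) → (2, 2) → (3, 2)

Answer: 3, 2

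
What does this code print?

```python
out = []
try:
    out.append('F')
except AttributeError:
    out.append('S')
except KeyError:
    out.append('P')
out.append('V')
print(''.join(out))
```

Execution trace: 'F' (try body, no exception) → 'V' (after the try/except). Output: FV

Answer: FV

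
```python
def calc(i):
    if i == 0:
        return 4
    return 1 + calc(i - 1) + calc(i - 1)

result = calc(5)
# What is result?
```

calc(i) = 1 + 2·calc(i-1), calc(0)=4. Closed form: (4+1)·2^5 - 1 = 159.

Answer: 159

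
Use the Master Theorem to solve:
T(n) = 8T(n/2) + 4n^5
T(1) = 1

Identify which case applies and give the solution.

a=8, b=2, f(n)=4n^5. log_2(8) = 3. Since c=5 > 3 and the regularity condition holds (8(n/2)^5 = (8/2^5)n^5 with 8/2^5 < 1), Case 3 applies: T(n) = Θ(f(n)) = O(n^5).

Answer: O(n^5) - Case 3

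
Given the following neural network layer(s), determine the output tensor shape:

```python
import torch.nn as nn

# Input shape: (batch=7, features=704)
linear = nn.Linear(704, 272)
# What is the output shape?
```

Input: (7, 704) -> Output: (7, 272)

Answer: (7, 272)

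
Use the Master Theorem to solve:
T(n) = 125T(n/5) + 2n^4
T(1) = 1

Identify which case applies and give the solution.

a=125, b=5, f(n)=2n^4. log_5(125) = 3. Since c=4 > 3 and the regularity condition holds (125(n/5)^4 = (125/5^4)n^4 with 125/5^4 < 1), Case 3 applies: T(n) = Θ(f(n)) = O(n^4).

Answer: O(n^4) - Case 3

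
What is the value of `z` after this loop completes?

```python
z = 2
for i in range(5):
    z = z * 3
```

Multiply by 3, 5 times: 2 * 3^5 = 486
`z` takes the values: 2 → 6 → 18 → 54 → 162 → 486

Answer: 486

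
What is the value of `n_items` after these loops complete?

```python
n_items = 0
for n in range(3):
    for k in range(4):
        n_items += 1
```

3 * 4 = 12
`n_items` takes the values: 0 → 1 → 2 → 3 → 4 → 5 → 6 → 7 → 8 → 9 → 10 → 11 → 12

Answer: 12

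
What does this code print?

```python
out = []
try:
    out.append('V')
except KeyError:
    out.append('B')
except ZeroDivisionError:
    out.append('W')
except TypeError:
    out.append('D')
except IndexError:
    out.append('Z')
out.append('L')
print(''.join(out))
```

Execution trace: 'V' (try body, no exception) → 'L' (after the try/except). Output: VL

Answer: VL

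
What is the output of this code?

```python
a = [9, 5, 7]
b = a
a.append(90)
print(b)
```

Key concept: basic list aliasing.
Step by step:
`a = [9, 5, 7]` → a = [9, 5, 7]
`b = a` → b = [9, 5, 7] (same object as a)
`a.append(90)` → a = [9, 5, 7, 90] (same object as b); b = [9, 5, 7, 90] (same object as a)
`print(b)` → prints [9, 5, 7, 90]

Answer: [9, 5, 7, 90]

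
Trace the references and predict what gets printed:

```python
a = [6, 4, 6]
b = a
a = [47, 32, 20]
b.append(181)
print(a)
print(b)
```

Key concept: rebinding vs mutation: a is rebound to a new list, b still points at the original.
Step by step:
`a = [6, 4, 6]` → a = [6, 4, 6]
`b = a` → b = [6, 4, 6] (same object as a)
`a = [47, 32, 20]` → a = [47, 32, 20]
`b.append(181)` → b = [6, 4, 6, 181]
`print(a)` → prints [47, 32, 20]
`print(b)` → prints [6, 4, 6, 181]

Answer:
[47, 32, 20]
[6, 4, 6, 181]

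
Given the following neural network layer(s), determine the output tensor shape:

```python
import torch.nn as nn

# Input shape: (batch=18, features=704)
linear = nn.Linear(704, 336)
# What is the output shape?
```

Input: (18, 704) -> Output: (18, 336)

Answer: (18, 336)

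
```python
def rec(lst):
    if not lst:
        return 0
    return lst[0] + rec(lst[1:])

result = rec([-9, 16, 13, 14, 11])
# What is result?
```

(-9) + 16 + 13 + 14 + 11 + 0 = 45

Answer: 45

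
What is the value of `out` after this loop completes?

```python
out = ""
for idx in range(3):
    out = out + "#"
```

Repeat '#' 3 times
`out` takes the values: "" → "#" → "##" → "###"

Answer: "###"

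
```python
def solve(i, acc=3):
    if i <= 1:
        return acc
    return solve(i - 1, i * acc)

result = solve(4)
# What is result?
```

Accumulator trace (n, acc): (4, 3) -> (3, 12) -> (2, 36) -> (1, 72) -> return 72

Answer: 72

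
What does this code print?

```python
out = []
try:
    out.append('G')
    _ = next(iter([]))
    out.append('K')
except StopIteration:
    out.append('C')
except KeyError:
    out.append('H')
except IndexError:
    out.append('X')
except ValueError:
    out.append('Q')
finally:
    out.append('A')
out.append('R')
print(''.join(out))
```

Execution trace: 'G' (try body) → 'C' (except StopIteration) → 'A' (finally) → 'R' (after the try/except). Output: GCAR

Answer: GCAR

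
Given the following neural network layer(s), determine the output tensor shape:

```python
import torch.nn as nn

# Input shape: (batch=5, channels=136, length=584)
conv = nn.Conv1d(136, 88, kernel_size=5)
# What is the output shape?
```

Input: (5, 136, 584) -> Output: (5, 88, 580)

Answer: (5, 88, 580)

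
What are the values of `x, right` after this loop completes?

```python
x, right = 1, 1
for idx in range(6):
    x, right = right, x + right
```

Fibonacci: after 6 iterations
`x, right` takes the values: (1, 1) → (1, 2) → (2, 3) → (3, 5) → (5, 8) → (8, 13) → (13, 21)

Answer: 13, 21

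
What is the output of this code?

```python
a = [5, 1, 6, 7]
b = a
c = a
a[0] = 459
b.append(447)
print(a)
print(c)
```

Key concept: multiple aliases.
Step by step:
`a = [5, 1, 6, 7]` → a = [5, 1, 6, 7]
`b = a` → b = [5, 1, 6, 7] (same object as a)
`c = a` → c = [5, 1, 6, 7] (same object as a, b)
`a[0] = 459` → a = [459, 1, 6, 7] (same object as b, c); b = [459, 1, 6, 7] (same object as a, c); c = [459, 1, 6, 7] (same object as a, b)
`b.append(447)` → a = [459, 1, 6, 7, 447] (same object as b, c); b = [459, 1, 6, 7, 447] (same object as a, c); c = [459, 1, 6, 7, 447] (same object as a, b)
`print(a)` → prints [459, 1, 6, 7, 447]
`print(c)` → prints [459, 1, 6, 7, 447]

Answer:
[459, 1, 6, 7, 447]
[459, 1, 6, 7, 447]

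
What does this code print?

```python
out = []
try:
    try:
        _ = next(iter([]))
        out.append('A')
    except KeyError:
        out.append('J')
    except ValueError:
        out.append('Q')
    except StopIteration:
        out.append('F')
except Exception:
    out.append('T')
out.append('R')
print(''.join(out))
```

Execution trace: 'F' (inner except StopIteration) → 'R' (after the try/except). Output: FR

Answer: FR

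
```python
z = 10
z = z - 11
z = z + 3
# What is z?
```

Trace:
`z = 10` → z = 10
`z = z - 11` → z = -1
`z = z + 3` → z = 2
So z = 2

Answer: 2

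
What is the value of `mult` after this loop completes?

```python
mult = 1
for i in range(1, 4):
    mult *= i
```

3! = 6
`mult` takes the values: 1 → 2 → 6

Answer: 6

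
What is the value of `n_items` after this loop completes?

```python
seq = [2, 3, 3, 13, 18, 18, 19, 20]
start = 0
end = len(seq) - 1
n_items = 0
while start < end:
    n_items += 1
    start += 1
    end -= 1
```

Iterations until pointers meet (list length 8)
`n_items` takes the values: 0 → 1 → 2 → 3 → 4

Answer: 4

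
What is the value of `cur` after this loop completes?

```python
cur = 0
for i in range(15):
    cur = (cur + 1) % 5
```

Increment mod 5, 15 times = 0
`cur` takes the values: 0 → 1 → 2 → 3 → 4 → 0 → 1 → 2 → 3 → 4 → 0 → 1 → 2 → 3 → 4 → 0

Answer: 0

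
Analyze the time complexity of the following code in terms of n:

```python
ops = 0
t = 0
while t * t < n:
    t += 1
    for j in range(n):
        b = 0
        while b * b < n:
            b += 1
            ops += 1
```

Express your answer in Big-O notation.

Each loop level contributes: √n × n × √n. Multiplying the contributions gives O(n^2).

Answer: O(n^2)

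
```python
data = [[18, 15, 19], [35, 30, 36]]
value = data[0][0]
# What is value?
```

Trace:
`data = [[18, 15, 19], [35, 30, 36]]` → data = [[18, 15, 19], [35, 30, 36]]
`value = data[0][0]` → value = 18
So value = 18

Answer: 18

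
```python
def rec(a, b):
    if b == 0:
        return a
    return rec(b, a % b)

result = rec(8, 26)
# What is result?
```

rec(8, 26) -> rec(26, 8) -> rec(8, 2) -> rec(2, 0) -> 2

Answer: 2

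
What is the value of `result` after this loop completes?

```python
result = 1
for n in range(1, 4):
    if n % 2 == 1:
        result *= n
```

Product of odd numbers 1 to 3
`result` takes the values: 1 → 3

Answer: 3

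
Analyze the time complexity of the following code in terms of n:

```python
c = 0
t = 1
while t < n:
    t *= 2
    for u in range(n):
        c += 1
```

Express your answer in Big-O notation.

Each loop level contributes: log n × n. Multiplying the contributions gives O(n log n).

Answer: O(n log n)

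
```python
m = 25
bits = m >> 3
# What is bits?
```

Trace:
`m = 25` → m = 25
`bits = m >> 3` → bits = 3
So bits = 3

Answer: 3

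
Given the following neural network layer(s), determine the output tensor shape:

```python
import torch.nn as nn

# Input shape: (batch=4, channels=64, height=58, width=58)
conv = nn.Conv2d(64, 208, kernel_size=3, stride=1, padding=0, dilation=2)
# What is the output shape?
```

Input: (4, 64, 58, 58) -> Output: (4, 208, 54, 54)

Answer: (4, 208, 54, 54)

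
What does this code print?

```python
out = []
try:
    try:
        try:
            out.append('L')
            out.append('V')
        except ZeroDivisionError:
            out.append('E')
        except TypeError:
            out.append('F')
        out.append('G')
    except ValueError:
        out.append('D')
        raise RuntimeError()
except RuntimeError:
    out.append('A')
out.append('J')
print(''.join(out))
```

Execution trace: 'L' (inner try body) → 'V' (inner try body, no exception) → 'G' (try body, no exception) → 'J' (after the try/except). Output: LVGJ

Answer: LVGJ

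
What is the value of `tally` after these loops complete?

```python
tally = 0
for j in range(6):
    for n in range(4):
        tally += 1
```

6 * 4 = 24
`tally` takes the values: 0 → 1 → 2 → 3 → 4 → 5 → 6 → 7 → 8 → 9 → 10 → 11 → 12 → 13 → 14 → 15 → 16 → 17 → 18 → 19 → 20 → 21 → 22 → 23 → 24

Answer: 24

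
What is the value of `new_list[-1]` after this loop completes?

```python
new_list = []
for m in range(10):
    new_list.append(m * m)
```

Last element of squares 0 to 9
`new_list` takes the values: [] → [0] → [0, 1] → [0, 1, 4] → [0, 1, 4, 9] → [0, 1, 4, 9, 16] → [0, 1, 4, 9, 16, 25] → [0, 1, 4, 9, 16, 25, 36] → [0, 1, 4, 9, 16, 25, 36, 49] → [0, 1, 4, 9, 16, 25, 36, 49, 64] → [0, 1, 4, 9, 16, 25, 36, 49, 64, 81]
So `new_list[-1]` = 81

Answer: 81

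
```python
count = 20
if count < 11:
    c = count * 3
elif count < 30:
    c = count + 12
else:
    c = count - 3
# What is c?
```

Trace:
`count = 20` → count = 20
`if count < 11: ...` → count < 11 is False, count < 30 is True → c = 32
So c = 32

Answer: 32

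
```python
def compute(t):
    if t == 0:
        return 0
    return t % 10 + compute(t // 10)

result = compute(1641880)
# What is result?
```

Sum of digits of 1641880: 0 + 8 + 8 + 1 + 4 + 6 + 1 = 28

Answer: 28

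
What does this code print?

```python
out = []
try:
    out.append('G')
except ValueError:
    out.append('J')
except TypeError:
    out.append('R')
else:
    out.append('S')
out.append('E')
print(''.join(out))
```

Execution trace: 'G' (try body, no exception) → 'S' (else) → 'E' (after the try/except). Output: GSE

Answer: GSE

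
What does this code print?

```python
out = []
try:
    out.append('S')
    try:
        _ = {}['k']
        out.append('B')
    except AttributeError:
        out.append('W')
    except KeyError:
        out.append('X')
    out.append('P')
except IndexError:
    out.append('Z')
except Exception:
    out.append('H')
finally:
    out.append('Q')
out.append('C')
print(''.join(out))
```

Execution trace: 'S' (try body) → 'X' (inner except KeyError) → 'P' (try body, no exception) → 'Q' (finally) → 'C' (after the try/except). Output: SXPQC

Answer: SXPQC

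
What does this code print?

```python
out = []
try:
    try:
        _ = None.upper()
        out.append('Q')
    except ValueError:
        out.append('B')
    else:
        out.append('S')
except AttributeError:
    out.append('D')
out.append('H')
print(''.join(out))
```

Execution trace: 'D' (outer except AttributeError) → 'H' (after the try/except). Output: DH

Answer: DH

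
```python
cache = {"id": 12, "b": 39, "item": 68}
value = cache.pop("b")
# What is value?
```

Trace:
`cache = {"id": 12, "b": 39, "item": 68}` → cache = {'id': 12, 'b': 39, 'item': 68}
`value = cache.pop("b")` → cache = {'id': 12, 'item': 68}; value = 39
So value = 39

Answer: 39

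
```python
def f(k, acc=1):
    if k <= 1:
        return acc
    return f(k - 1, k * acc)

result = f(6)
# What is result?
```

Accumulator trace (n, acc): (6, 1) -> (5, 6) -> (4, 30) -> (3, 120) -> (2, 360) -> (1, 720) -> return 720

Answer: 720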